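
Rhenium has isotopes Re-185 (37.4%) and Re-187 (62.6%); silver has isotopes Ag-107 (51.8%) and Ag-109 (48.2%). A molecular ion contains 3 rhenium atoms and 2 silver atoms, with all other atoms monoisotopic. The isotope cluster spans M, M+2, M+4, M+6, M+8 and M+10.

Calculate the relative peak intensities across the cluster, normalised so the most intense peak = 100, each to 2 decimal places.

4.05 : 27.89 : 75.43 : 100.00 : 64.85 : 16.45

Rhenium pattern (n=3): 0.05231362 : 0.26268713 : 0.43968487 : 0.24531438
Silver pattern (n=2): 0.268324 : 0.499352 : 0.232324
Convolve the two distributions (both contribute in 2-u steps):
  M: 0.05231362×0.268324 = 0.014037
  M+2: 0.05231362×0.499352 + 0.26268713×0.268324 = 0.096608
  M+4: 0.05231362×0.232324 + 0.26268713×0.499352 + 0.43968487×0.268324 = 0.261305
  M+6: 0.26268713×0.232324 + 0.43968487×0.499352 + 0.24531438×0.268324 = 0.346410
  M+8: 0.43968487×0.232324 + 0.24531438×0.499352 = 0.224648
  M+10: 0.24531438×0.232324 = 0.056992
Scale to base peak (0.346410) = 100: 4.05 : 27.89 : 75.43 : 100.00 : 64.85 : 16.45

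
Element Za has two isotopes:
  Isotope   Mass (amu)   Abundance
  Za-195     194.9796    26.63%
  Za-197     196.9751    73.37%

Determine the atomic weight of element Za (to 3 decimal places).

The abundance-weighted mean is 0.2663 × 194.9796 + 0.7337 × 196.9751
= 51.92307 + 144.52063 = 196.44370 amu

196.444 amu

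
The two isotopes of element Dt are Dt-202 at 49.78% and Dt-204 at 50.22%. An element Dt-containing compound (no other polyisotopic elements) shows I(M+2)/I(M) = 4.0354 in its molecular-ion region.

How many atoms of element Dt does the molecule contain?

4

With n Dt atoms, P(M+2)/P(M) = C(n,1)·p^(n−1)q / p^n = n·q/p = n · 0.5022/0.4978.
n = 4.0354 × 0.4978/0.5022 = 4.00 ≈ 4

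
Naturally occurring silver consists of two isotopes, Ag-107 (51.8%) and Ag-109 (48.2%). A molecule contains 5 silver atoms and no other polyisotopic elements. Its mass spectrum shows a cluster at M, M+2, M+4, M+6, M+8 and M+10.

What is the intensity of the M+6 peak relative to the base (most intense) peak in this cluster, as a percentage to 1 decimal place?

93.1%

Term probabilities: M 0.0373, M+2 0.1735, M+4 0.3229, M+6 0.3005, M+8 0.1398, M+10 0.0260. Base peak = M+4.
P(M+4) = C(5,2) × 0.518^3 × 0.482^2 = 10 × 0.13899183 × 0.232324 = 0.322911 (base)
P(M+6) = C(5,3) × 0.518^2 × 0.482^3 = 10 × 0.268324 × 0.11198017 = 0.300470
Relative intensity = 0.300470 / 0.322911 × 100 = 93.1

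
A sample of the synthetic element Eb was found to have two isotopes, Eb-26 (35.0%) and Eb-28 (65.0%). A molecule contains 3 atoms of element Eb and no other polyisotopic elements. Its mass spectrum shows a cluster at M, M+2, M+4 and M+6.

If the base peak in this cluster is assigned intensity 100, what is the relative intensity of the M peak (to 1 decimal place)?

9.7

(0.350 + 0.650)^3 gives M 0.0429, M+2 0.2389, M+4 0.4436, M+6 0.2746; the largest is M+4.
P(M+4) = C(3,2) × 0.350^1 × 0.650^2 = 3 × 0.3500 × 0.4225 = 0.443625 (base)
P(M) = C(3,0) × 0.350^3 × 0.650^0 = 1 × 0.042875 × 1.0000 = 0.042875
Relative intensity = 0.042875 / 0.443625 × 100 = 9.7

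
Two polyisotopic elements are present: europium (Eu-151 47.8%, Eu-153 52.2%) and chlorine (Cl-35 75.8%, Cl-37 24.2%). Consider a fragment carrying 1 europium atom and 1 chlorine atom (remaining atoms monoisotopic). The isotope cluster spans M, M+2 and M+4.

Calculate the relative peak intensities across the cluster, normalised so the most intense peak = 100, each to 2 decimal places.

Europium pattern (n=1): 0.4780 : 0.5220
Chlorine pattern (n=1): 0.7580 : 0.2420
Convolve the two distributions (both contribute in 2-u steps):
  M: 0.4780×0.7580 = 0.362324
  M+2: 0.4780×0.2420 + 0.5220×0.7580 = 0.511352
  M+4: 0.5220×0.2420 = 0.126324
Scale to base peak (0.511352) = 100: 70.86 : 100.00 : 24.70

70.86 : 100.00 : 24.70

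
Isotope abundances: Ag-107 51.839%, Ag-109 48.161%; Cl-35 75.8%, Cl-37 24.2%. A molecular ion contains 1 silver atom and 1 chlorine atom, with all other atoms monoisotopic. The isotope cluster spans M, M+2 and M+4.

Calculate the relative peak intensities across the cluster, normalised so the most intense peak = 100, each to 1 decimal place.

Silver pattern (n=1): 0.51839 : 0.48161
Chlorine pattern (n=1): 0.7580 : 0.2420
Convolve the two distributions (both contribute in 2-u steps):
  M: 0.51839×0.7580 = 0.392940
  M+2: 0.51839×0.2420 + 0.48161×0.7580 = 0.490511
  M+4: 0.48161×0.2420 = 0.116550
Scale to base peak (0.490511) = 100: 80.1 : 100.0 : 23.8

80.1 : 100.0 : 23.8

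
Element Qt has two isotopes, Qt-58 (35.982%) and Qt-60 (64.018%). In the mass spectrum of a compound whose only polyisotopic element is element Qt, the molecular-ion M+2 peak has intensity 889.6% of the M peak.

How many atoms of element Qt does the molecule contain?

5

With n Qt atoms, P(M+2)/P(M) = C(n,1)·p^(n−1)q / p^n = n·q/p = n · 0.64018/0.35982.
n = 8.896 × 0.35982/0.64018 = 5.00 ≈ 5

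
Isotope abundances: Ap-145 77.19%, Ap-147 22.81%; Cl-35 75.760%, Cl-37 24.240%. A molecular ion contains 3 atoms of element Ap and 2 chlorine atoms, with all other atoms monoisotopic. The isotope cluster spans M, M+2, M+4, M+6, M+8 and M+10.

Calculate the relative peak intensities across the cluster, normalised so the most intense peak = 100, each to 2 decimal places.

Element Ap pattern (n=3): 0.45992088 : 0.4077262 : 0.12048497 : 0.01186795
Chlorine pattern (n=2): 0.57395776 : 0.36728448 : 0.05875776
Convolve the two distributions (both contribute in 2-u steps):
  M: 0.45992088×0.57395776 = 0.263975
  M+2: 0.45992088×0.36728448 + 0.4077262×0.57395776 = 0.402939
  M+4: 0.45992088×0.05875776 + 0.4077262×0.36728448 + 0.12048497×0.57395776 = 0.245929
  M+6: 0.4077262×0.05875776 + 0.12048497×0.36728448 + 0.01186795×0.57395776 = 0.075021
  M+8: 0.12048497×0.05875776 + 0.01186795×0.36728448 = 0.011438
  M+10: 0.01186795×0.05875776 = 0.000697
Scale to base peak (0.402939) = 100: 65.51 : 100.00 : 61.03 : 18.62 : 2.84 : 0.17

65.51 : 100.00 : 61.03 : 18.62 : 2.84 : 0.17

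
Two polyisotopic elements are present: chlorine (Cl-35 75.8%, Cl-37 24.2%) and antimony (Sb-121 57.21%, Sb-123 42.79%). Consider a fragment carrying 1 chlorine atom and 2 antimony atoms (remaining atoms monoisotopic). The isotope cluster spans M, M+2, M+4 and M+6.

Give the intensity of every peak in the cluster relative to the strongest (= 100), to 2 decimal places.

55.09 : 100.00 : 57.13 : 9.84

Chlorine pattern (n=1): 0.7580 : 0.2420
Antimony pattern (n=2): 0.32729841 : 0.48960318 : 0.18309841
Convolve the two distributions (both contribute in 2-u steps):
  M: 0.7580×0.32729841 = 0.248092
  M+2: 0.7580×0.48960318 + 0.2420×0.32729841 = 0.450325
  M+4: 0.7580×0.18309841 + 0.2420×0.48960318 = 0.257273
  M+6: 0.2420×0.18309841 = 0.044310
Scale to base peak (0.450325) = 100: 55.09 : 100.00 : 57.13 : 9.84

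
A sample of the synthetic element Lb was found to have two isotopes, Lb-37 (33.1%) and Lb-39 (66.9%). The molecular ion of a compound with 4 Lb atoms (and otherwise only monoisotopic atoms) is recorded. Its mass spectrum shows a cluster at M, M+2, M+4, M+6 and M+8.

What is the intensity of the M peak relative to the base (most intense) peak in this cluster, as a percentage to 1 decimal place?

3.0%

Term probabilities: M 0.0120, M+2 0.0970, M+4 0.2942, M+6 0.3964, M+8 0.2003. Base peak = M+6.
P(M+6) = C(4,3) × 0.331^1 × 0.669^3 = 4 × 0.3310 × 0.29941831 = 0.396430 (base)
P(M) = C(4,0) × 0.331^4 × 0.669^0 = 1 × 0.01200361 × 1.0000 = 0.012004
Relative intensity = 0.012004 / 0.396430 × 100 = 3.0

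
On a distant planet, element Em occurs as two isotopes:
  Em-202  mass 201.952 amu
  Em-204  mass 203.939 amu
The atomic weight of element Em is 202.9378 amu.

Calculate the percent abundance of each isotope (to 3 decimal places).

With x = fraction of Em-202 (so Em-204 is 1 − x):
201.952·x + 203.939·(1 − x) = 202.9378
(201.952 − 203.939)·x = 202.9378 − 203.939
x = -1.0012 / -1.987 = 0.50388 → 50.388% Em-202, 49.612% Em-204.

Em-202: 50.388%, Em-204: 49.612%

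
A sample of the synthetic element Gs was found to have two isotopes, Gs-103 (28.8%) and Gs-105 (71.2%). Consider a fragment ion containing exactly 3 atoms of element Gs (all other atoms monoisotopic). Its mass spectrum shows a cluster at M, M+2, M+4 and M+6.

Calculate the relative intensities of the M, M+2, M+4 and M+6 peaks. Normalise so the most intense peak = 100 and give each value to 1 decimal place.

The 3 Gs atoms are independent, so intensities follow the terms of (0.288 + 0.712)^3.
P(M) = 0.288^3 = 0.023888
P(M+2) = 3 × 0.288^2 × 0.712^1 = 0.177168
P(M+4) = 3 × 0.288^1 × 0.712^2 = 0.438000
P(M+6) = 0.712^3 = 0.360944
The M+4 peak is largest (0.438000); scaling to 100 gives 5.5 : 40.4 : 100.0 : 82.4.

5.5 : 40.4 : 100.0 : 82.4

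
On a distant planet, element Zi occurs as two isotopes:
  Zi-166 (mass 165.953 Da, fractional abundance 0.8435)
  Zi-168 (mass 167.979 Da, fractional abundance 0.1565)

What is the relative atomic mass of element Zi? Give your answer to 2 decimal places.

Weight each isotope mass by its fractional abundance: 0.8435 × 165.953 + 0.1565 × 167.979
= 139.9814 + 26.2887 = 166.2701 Da

166.27 Da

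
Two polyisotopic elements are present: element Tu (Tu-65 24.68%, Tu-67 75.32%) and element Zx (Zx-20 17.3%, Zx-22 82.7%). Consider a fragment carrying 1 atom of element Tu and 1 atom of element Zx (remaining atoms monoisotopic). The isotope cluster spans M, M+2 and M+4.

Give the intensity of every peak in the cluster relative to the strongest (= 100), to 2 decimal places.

6.85 : 53.69 : 100.00

Element Tu pattern (n=1): 0.2468 : 0.7532
Element Zx pattern (n=1): 0.1730 : 0.8270
Convolve the two distributions (both contribute in 2-u steps):
  M: 0.2468×0.1730 = 0.042696
  M+2: 0.2468×0.8270 + 0.7532×0.1730 = 0.334407
  M+4: 0.7532×0.8270 = 0.622896
Scale to base peak (0.622896) = 100: 6.85 : 53.69 : 100.00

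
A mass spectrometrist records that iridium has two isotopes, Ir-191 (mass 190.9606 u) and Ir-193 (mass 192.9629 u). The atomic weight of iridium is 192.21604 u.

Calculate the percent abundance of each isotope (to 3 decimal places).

Ir-191: 37.300%, Ir-193: 62.700%

Let x be the fractional abundance of Ir-191; then Ir-193 has abundance 1 − x.
190.9606·x + 192.9629·(1 − x) = 192.21604
(190.9606 − 192.9629)·x = 192.21604 − 192.9629
x = -0.74686 / -2.0023 = 0.37300 → 37.300% Ir-191, 62.700% Ir-193.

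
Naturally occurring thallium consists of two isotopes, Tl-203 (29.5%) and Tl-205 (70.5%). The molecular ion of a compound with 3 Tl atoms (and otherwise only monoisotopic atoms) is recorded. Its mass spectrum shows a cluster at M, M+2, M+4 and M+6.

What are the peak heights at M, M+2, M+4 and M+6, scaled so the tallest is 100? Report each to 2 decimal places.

Expanding (0.295 + 0.705)^3:
P(M) = 0.295^3 = 0.025672
P(M+2) = 3 × 0.295^2 × 0.705^1 = 0.184058
P(M+4) = 3 × 0.295^1 × 0.705^2 = 0.439867
P(M+6) = 0.705^3 = 0.350403
The M+4 peak is largest (0.439867); scaling to 100 gives 5.84 : 41.84 : 100.00 : 79.66.

5.84 : 41.84 : 100.00 : 79.66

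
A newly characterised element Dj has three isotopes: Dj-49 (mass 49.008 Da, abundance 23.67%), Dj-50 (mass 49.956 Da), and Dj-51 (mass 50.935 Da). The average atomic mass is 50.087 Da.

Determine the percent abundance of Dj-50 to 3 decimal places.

40.029%

The remaining 76.33% is split between Dj-50 (fraction x) and Dj-51 (fraction 0.7633 − x).
Substituting: 49.956x + 50.935(0.7633 − x) = 38.4868064
(49.956 − 50.935)x = -0.3918791  ⇒  x = 0.40029, y = 0.36301
Dj-50: 40.029%, Dj-51: 36.301%.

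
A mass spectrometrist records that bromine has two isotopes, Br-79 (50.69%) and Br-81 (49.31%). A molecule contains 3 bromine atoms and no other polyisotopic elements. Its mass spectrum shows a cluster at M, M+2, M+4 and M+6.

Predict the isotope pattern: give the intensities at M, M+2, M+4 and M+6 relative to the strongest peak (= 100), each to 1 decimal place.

Each Br atom is independently Br-79 (p = 0.5069) or Br-81 (q = 0.4931); the cluster is the binomial expansion (p + q)^3.
P(M) = 0.5069^3 = 0.130247
P(M+2) = 3 × 0.5069^2 × 0.4931^1 = 0.380103
P(M+4) = 3 × 0.5069^1 × 0.4931^2 = 0.369755
P(M+6) = 0.4931^3 = 0.119896
The M+2 peak is largest (0.380103); scaling to 100 gives 34.3 : 100.0 : 97.3 : 31.5.

34.3 : 100.0 : 97.3 : 31.5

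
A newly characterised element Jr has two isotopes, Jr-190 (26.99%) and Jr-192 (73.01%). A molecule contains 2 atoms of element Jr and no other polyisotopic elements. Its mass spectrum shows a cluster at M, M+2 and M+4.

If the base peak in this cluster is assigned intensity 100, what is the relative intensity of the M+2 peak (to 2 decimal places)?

Term probabilities: M 0.0728, M+2 0.3941, M+4 0.5330. Base peak = M+4.
P(M+4) = C(2,2) × 0.2699^0 × 0.7301^2 = 1 × 1.0000 × 0.53304601 = 0.533046 (base)
P(M+2) = C(2,1) × 0.2699^1 × 0.7301^1 = 2 × 0.2699 × 0.7301 = 0.394108
Relative intensity = 0.394108 / 0.533046 × 100 = 73.94

73.94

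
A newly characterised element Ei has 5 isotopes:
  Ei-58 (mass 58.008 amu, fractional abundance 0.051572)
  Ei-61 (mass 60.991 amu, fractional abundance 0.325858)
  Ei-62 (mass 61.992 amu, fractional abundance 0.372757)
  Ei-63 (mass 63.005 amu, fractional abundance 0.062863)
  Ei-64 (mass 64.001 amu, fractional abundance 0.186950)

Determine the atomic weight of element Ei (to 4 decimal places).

Weight each isotope mass by its fractional abundance: 0.051572 × 58.008 + 0.325858 × 60.991 + 0.372757 × 61.992 + 0.062863 × 63.005 + 0.186950 × 64.001
= 2.99159 + 19.87441 + 23.10795 + 3.96068 + 11.96499 = 61.89962 amu

61.8996 amu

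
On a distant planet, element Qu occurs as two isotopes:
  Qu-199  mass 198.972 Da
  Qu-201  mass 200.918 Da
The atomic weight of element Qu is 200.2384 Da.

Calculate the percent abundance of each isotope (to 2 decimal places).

With x = fraction of Qu-199 (so Qu-201 is 1 − x):
198.972·x + 200.918·(1 − x) = 200.2384
(198.972 − 200.918)·x = 200.2384 − 200.918
x = -0.6796 / -1.946 = 0.34923 → 34.92% Qu-199, 65.08% Qu-201.

Qu-199: 34.92%, Qu-201: 65.08%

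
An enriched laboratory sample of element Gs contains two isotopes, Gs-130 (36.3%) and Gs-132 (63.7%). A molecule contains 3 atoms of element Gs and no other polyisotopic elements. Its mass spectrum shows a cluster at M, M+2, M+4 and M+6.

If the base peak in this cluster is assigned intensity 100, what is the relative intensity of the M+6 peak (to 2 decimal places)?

(0.363 + 0.637)^3 gives M 0.0478, M+2 0.2518, M+4 0.4419, M+6 0.2585; the largest is M+4.
P(M+4) = C(3,2) × 0.363^1 × 0.637^2 = 3 × 0.3630 × 0.405769 = 0.441882 (base)
P(M+6) = C(3,3) × 0.363^0 × 0.637^3 = 1 × 1.0000 × 0.25847485 = 0.258475
Relative intensity = 0.258475 / 0.441882 × 100 = 58.49

58.49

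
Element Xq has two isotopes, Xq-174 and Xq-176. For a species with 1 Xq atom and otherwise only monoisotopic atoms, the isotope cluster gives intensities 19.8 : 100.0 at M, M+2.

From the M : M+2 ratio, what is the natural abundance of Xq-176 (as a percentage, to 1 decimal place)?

83.5%

If p is the fraction of Xq that is Xq-174, then I(M+2)/I(M) = [C(1,1)·p^0·(1−p)] / p^1 = 1·(1−p)/p = 100.0/19.8 = 5.0505
(1−p)/p = 5.0505/1 = 5.0505  ⇒  p = 1/(1 + 5.0505) = 0.1653
Xq-174: 16.5%, Xq-176: 83.5%.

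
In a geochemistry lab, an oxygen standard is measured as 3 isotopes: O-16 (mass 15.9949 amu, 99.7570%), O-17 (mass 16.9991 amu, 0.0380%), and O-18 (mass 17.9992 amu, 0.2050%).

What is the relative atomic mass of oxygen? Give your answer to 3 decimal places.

The abundance-weighted mean is 0.997570 × 15.9949 + 0.000380 × 16.9991 + 0.002050 × 17.9992
= 15.95603 + 0.00646 + 0.03690 = 15.99939 amu

15.999 amu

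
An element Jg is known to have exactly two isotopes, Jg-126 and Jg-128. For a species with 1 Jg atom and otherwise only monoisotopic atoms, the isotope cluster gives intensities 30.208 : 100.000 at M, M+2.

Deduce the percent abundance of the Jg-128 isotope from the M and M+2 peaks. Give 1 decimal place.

If p is the fraction of Jg that is Jg-126, then I(M+2)/I(M) = [C(1,1)·p^0·(1−p)] / p^1 = 1·(1−p)/p = 100.000/30.208 = 3.3104
(1−p)/p = 3.3104/1 = 3.3104  ⇒  p = 1/(1 + 3.3104) = 0.2320
Jg-126: 23.2%, Jg-128: 76.8%.

76.8%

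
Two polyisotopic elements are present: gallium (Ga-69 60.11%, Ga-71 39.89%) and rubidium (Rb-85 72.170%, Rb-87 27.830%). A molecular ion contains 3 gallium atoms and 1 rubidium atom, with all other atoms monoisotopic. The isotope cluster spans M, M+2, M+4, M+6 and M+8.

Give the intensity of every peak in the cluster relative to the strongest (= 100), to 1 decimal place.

Gallium pattern (n=3): 0.21719018 : 0.43239309 : 0.28694328 : 0.06347345
Rubidium pattern (n=1): 0.7217 : 0.2783
Convolve the two distributions (both contribute in 2-u steps):
  M: 0.21719018×0.7217 = 0.156746
  M+2: 0.21719018×0.2783 + 0.43239309×0.7217 = 0.372502
  M+4: 0.43239309×0.2783 + 0.28694328×0.7217 = 0.327422
  M+6: 0.28694328×0.2783 + 0.06347345×0.7217 = 0.125665
  M+8: 0.06347345×0.2783 = 0.017665
Scale to base peak (0.372502) = 100: 42.1 : 100.0 : 87.9 : 33.7 : 4.7

42.1 : 100.0 : 87.9 : 33.7 : 4.7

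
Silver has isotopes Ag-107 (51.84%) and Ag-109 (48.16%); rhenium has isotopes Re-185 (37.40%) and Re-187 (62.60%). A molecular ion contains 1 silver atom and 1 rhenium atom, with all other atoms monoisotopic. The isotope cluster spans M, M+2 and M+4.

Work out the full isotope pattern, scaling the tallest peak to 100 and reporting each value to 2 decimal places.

Silver pattern (n=1): 0.5184 : 0.4816
Rhenium pattern (n=1): 0.3740 : 0.6260
Convolve the two distributions (both contribute in 2-u steps):
  M: 0.5184×0.3740 = 0.193882
  M+2: 0.5184×0.6260 + 0.4816×0.3740 = 0.504637
  M+4: 0.4816×0.6260 = 0.301482
Scale to base peak (0.504637) = 100: 38.42 : 100.00 : 59.74

38.42 : 100.00 : 59.74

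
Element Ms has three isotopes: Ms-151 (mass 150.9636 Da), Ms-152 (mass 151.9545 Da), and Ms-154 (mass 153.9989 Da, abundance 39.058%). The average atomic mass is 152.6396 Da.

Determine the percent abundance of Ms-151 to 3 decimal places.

11.444%

Let x and y be the fractions of Ms-151 and Ms-152. Then x + y = 1 − 0.39058 = 0.60942 and 150.9636x + 151.9545y = 152.6396 − 0.39058×153.9989 = 92.490709638.
Substituting: 150.9636x + 151.9545(0.60942 − x) = 92.490709638
(150.9636 − 151.9545)x = -0.113401752  ⇒  x = 0.11444, y = 0.49498
Ms-151: 11.444%, Ms-152: 49.498%.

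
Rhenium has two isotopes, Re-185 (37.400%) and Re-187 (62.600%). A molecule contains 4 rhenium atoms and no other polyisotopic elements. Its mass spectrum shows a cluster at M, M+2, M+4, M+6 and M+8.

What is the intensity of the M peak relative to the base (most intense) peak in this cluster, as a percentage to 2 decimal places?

5.33%

Binomial terms of (0.37400 + 0.62600)^4: M 0.0196, M+2 0.1310, M+4 0.3289, M+6 0.3670, M+8 0.1536 → M+6 is the base peak.
P(M+6) = C(4,3) × 0.37400^1 × 0.62600^3 = 4 × 0.3740 × 0.24531438 = 0.366990 (base)
P(M) = C(4,0) × 0.37400^4 × 0.62600^0 = 1 × 0.0195653 × 1.0000 = 0.019565
Relative intensity = 0.019565 / 0.366990 × 100 = 5.33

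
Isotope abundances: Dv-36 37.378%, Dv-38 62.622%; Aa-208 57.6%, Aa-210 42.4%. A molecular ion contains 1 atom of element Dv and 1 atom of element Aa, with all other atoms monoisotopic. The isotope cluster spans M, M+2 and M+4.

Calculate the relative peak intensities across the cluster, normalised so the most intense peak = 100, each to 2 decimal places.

41.47 : 100.00 : 51.14

Element Dv pattern (n=1): 0.37378 : 0.62622
Element Aa pattern (n=1): 0.5760 : 0.4240
Convolve the two distributions (both contribute in 2-u steps):
  M: 0.37378×0.5760 = 0.215297
  M+2: 0.37378×0.4240 + 0.62622×0.5760 = 0.519185
  M+4: 0.62622×0.4240 = 0.265517
Scale to base peak (0.519185) = 100: 41.47 : 100.00 : 51.14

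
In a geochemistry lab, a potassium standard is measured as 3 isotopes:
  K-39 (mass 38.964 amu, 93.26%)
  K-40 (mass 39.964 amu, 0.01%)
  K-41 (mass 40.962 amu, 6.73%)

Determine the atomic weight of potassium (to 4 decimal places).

39.0986 amu

Average mass = Σ (abundance × isotope mass) = 0.9326 × 38.964 + 0.0001 × 39.964 + 0.0673 × 40.962
= 36.33783 + 0.00400 + 2.75674 = 39.09857 amu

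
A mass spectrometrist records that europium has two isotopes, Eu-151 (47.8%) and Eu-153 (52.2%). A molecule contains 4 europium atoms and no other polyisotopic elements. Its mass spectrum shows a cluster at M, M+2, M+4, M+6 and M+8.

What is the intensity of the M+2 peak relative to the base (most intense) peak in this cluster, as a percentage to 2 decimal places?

61.05%

Binomial terms of (0.478 + 0.522)^4: M 0.0522, M+2 0.2280, M+4 0.3735, M+6 0.2720, M+8 0.0742 → M+4 is the base peak.
P(M+4) = C(4,2) × 0.478^2 × 0.522^2 = 6 × 0.228484 × 0.272484 = 0.373549 (base)
P(M+2) = C(4,1) × 0.478^3 × 0.522^1 = 4 × 0.10921535 × 0.5220 = 0.228042
Relative intensity = 0.228042 / 0.373549 × 100 = 61.05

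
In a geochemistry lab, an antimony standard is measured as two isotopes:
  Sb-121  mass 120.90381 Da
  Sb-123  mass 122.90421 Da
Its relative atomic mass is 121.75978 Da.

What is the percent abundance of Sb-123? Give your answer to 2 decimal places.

42.79%

Let x be the fractional abundance of Sb-121; then Sb-123 has abundance 1 − x.
120.90381·x + 122.90421·(1 − x) = 121.75978
(120.90381 − 122.90421)·x = 121.75978 − 122.90421
x = -1.14443 / -2.00040 = 0.57210 → 57.21% Sb-121, 42.79% Sb-123.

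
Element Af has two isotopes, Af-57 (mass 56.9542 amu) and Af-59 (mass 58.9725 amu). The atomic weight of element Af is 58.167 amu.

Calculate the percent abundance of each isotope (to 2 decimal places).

Af-57: 39.91%, Af-59: 60.09%

With x = fraction of Af-57 (so Af-59 is 1 − x):
56.9542·x + 58.9725·(1 − x) = 58.167
(56.9542 − 58.9725)·x = 58.167 − 58.9725
x = -0.8055 / -2.0183 = 0.39910 → 39.91% Af-57, 60.09% Af-59.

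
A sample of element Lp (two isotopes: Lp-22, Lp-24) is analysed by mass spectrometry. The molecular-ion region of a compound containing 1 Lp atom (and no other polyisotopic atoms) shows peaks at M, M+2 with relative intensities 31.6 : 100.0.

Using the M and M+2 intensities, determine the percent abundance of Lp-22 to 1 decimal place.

Write p for the Lp-22 fraction. I(M+2)/I(M) = [C(1,1)·p^0·(1−p)] / p^1 = 1·(1−p)/p = 100.0/31.6 = 3.1646
(1−p)/p = 3.1646/1 = 3.1646  ⇒  p = 1/(1 + 3.1646) = 0.2401
Lp-22: 24.0%, Lp-24: 76.0%.

24.0%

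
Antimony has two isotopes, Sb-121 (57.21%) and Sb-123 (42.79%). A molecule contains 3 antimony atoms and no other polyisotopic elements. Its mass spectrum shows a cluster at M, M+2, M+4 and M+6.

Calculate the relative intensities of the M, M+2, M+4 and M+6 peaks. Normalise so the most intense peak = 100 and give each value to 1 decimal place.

The 3 Sb atoms are independent, so intensities follow the terms of (0.5721 + 0.4279)^3.
P(M) = 0.5721^3 = 0.187247
P(M+2) = 3 × 0.5721^2 × 0.4279^1 = 0.420153
P(M+4) = 3 × 0.5721^1 × 0.4279^2 = 0.314252
P(M+6) = 0.4279^3 = 0.078348
The M+2 peak is largest (0.420153); scaling to 100 gives 44.6 : 100.0 : 74.8 : 18.6.

44.6 : 100.0 : 74.8 : 18.6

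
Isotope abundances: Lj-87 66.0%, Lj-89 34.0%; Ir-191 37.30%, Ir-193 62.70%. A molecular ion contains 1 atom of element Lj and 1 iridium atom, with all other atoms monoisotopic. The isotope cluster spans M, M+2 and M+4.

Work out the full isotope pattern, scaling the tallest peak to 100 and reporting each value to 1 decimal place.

45.5 : 100.0 : 39.4

Element Lj pattern (n=1): 0.6600 : 0.3400
Iridium pattern (n=1): 0.3730 : 0.6270
Convolve the two distributions (both contribute in 2-u steps):
  M: 0.6600×0.3730 = 0.246180
  M+2: 0.6600×0.6270 + 0.3400×0.3730 = 0.540640
  M+4: 0.3400×0.6270 = 0.213180
Scale to base peak (0.540640) = 100: 45.5 : 100.0 : 39.4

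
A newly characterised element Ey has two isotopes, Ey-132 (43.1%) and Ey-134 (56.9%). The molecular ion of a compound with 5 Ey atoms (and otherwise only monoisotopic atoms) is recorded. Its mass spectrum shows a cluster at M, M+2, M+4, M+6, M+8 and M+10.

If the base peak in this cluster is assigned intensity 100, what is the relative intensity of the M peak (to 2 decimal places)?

(0.431 + 0.569)^5 gives M 0.0149, M+2 0.0982, M+4 0.2592, M+6 0.3422, M+8 0.2259, M+10 0.0596; the largest is M+6.
P(M+6) = C(5,3) × 0.431^2 × 0.569^3 = 10 × 0.185761 × 0.18422001 = 0.342209 (base)
P(M) = C(5,0) × 0.431^5 × 0.569^0 = 1 × 0.01487258 × 1.0000 = 0.014873
Relative intensity = 0.014873 / 0.342209 × 100 = 4.35

4.35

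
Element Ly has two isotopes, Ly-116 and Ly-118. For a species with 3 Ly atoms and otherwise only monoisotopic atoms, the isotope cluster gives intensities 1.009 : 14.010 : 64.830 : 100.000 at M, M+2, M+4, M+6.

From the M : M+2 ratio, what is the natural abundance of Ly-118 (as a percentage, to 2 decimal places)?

82.23%

If p is the fraction of Ly that is Ly-116, then I(M+2)/I(M) = [C(3,1)·p^2·(1−p)] / p^3 = 3·(1−p)/p = 14.010/1.009 = 13.8850
(1−p)/p = 13.8850/3 = 4.6283  ⇒  p = 1/(1 + 4.6283) = 0.1777
Ly-116: 17.77%, Ly-118: 82.23%.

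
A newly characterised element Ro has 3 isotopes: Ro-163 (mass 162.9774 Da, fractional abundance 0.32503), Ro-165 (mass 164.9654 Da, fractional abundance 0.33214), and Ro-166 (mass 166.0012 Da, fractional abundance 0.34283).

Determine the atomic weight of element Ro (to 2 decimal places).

Ar = Σ fᵢ·mᵢ = 0.32503 × 162.9774 + 0.33214 × 164.9654 + 0.34283 × 166.0012
= 52.97254 + 54.79161 + 56.91019 = 164.67434 Da

164.67 Da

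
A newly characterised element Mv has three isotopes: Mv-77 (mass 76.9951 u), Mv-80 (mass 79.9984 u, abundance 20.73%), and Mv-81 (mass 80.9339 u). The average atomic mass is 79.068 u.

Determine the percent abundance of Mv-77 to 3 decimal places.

42.449%

Let x and y be the fractions of Mv-77 and Mv-81. Then x + y = 1 − 0.2073 = 0.7927 and 76.9951x + 80.9339y = 79.068 − 0.2073×79.9984 = 62.48433168.
Substituting: 76.9951x + 80.9339(0.7927 − x) = 62.48433168
(76.9951 − 80.9339)x = -1.67197085  ⇒  x = 0.42449, y = 0.36821
Mv-77: 42.449%, Mv-81: 36.821%.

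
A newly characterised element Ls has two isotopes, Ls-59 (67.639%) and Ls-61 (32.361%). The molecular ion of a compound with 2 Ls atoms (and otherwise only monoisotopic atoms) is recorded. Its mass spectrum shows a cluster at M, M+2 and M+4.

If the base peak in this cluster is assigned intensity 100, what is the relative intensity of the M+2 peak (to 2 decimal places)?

Term probabilities: M 0.4575, M+2 0.4378, M+4 0.1047. Base peak = M.
P(M) = C(2,0) × 0.67639^2 × 0.32361^0 = 1 × 0.45750343 × 1.0000 = 0.457503 (base)
P(M+2) = C(2,1) × 0.67639^1 × 0.32361^1 = 2 × 0.67639 × 0.32361 = 0.437773
Relative intensity = 0.437773 / 0.457503 × 100 = 95.69

95.69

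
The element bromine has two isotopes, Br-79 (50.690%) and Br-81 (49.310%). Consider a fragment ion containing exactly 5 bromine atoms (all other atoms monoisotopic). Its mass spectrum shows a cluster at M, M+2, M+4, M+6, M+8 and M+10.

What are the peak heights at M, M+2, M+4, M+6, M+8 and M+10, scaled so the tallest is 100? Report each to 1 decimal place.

10.6 : 51.4 : 100.0 : 97.3 : 47.3 : 9.2

Each Br atom is independently Br-79 (p = 0.50690) or Br-81 (q = 0.49310); the cluster is the binomial expansion (p + q)^5.
P(M) = 0.50690^5 = 0.033467
P(M+2) = 5 × 0.50690^4 × 0.49310^1 = 0.162777
P(M+4) = 10 × 0.50690^3 × 0.49310^2 = 0.316692
P(M+6) = 10 × 0.50690^2 × 0.49310^3 = 0.308070
P(M+8) = 5 × 0.50690^1 × 0.49310^4 = 0.149842
P(M+10) = 0.49310^5 = 0.029152
The M+4 peak is largest (0.316692); scaling to 100 gives 10.6 : 51.4 : 100.0 : 97.3 : 47.3 : 9.2.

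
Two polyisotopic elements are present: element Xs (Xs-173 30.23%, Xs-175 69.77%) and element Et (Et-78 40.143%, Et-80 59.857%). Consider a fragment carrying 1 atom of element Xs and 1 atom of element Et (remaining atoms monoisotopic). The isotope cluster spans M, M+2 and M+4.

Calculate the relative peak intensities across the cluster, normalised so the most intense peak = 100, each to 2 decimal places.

Element Xs pattern (n=1): 0.3023 : 0.6977
Element Et pattern (n=1): 0.40143 : 0.59857
Convolve the two distributions (both contribute in 2-u steps):
  M: 0.3023×0.40143 = 0.121352
  M+2: 0.3023×0.59857 + 0.6977×0.40143 = 0.461025
  M+4: 0.6977×0.59857 = 0.417622
Scale to base peak (0.461025) = 100: 26.32 : 100.00 : 90.59

26.32 : 100.00 : 90.59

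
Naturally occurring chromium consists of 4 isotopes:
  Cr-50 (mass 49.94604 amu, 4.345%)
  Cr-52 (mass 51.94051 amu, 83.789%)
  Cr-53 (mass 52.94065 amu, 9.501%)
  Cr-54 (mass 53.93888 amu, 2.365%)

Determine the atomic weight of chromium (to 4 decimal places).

Weight each isotope mass by its fractional abundance: 0.04345 × 49.94604 + 0.83789 × 51.94051 + 0.09501 × 52.94065 + 0.02365 × 53.93888
= 2.170155 + 43.520434 + 5.029891 + 1.275655 = 51.996135 amu

51.9961 amu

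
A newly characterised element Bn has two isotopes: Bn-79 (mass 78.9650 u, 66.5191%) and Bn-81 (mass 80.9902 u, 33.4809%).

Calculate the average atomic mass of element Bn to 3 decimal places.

79.643 u

Weight each isotope mass by its fractional abundance: 0.665191 × 78.9650 + 0.334809 × 80.9902
= 52.52681 + 27.11625 = 79.64306 u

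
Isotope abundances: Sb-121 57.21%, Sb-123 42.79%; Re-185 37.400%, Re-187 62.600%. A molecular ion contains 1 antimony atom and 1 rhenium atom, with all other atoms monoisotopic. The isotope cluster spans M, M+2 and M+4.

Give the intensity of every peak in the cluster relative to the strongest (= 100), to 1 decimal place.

Antimony pattern (n=1): 0.5721 : 0.4279
Rhenium pattern (n=1): 0.3740 : 0.6260
Convolve the two distributions (both contribute in 2-u steps):
  M: 0.5721×0.3740 = 0.213965
  M+2: 0.5721×0.6260 + 0.4279×0.3740 = 0.518169
  M+4: 0.4279×0.6260 = 0.267865
Scale to base peak (0.518169) = 100: 41.3 : 100.0 : 51.7

41.3 : 100.0 : 51.7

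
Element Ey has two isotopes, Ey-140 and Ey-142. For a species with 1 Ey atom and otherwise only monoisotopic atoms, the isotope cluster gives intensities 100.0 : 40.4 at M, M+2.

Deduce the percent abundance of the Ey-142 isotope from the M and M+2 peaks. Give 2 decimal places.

28.77%

Write p for the Ey-140 fraction. I(M+2)/I(M) = [C(1,1)·p^0·(1−p)] / p^1 = 1·(1−p)/p = 40.4/100.0 = 0.4040
(1−p)/p = 0.4040/1 = 0.4040  ⇒  p = 1/(1 + 0.4040) = 0.7123
Ey-140: 71.23%, Ey-142: 28.77%.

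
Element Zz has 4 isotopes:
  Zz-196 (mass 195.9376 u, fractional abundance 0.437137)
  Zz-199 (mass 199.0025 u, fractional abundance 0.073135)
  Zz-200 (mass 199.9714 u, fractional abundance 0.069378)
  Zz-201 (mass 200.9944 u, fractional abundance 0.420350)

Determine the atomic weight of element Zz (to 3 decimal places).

The abundance-weighted mean is 0.437137 × 195.9376 + 0.073135 × 199.0025 + 0.069378 × 199.9714 + 0.420350 × 200.9944
= 85.65157 + 14.55405 + 13.87362 + 84.48800 = 198.56724 u

198.567 u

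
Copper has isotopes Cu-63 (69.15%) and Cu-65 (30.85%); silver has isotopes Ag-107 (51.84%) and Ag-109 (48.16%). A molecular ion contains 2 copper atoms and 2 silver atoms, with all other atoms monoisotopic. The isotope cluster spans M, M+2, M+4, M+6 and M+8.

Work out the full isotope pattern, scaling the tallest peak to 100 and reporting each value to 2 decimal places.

36.36 : 100.00 : 98.90 : 41.45 : 6.25

Copper pattern (n=2): 0.47817225 : 0.4266555 : 0.09517225
Silver pattern (n=2): 0.26873856 : 0.49932288 : 0.23193856
Convolve the two distributions (both contribute in 2-u steps):
  M: 0.47817225×0.26873856 = 0.128503
  M+2: 0.47817225×0.49932288 + 0.4266555×0.26873856 = 0.353421
  M+4: 0.47817225×0.23193856 + 0.4266555×0.49932288 + 0.09517225×0.26873856 = 0.349522
  M+6: 0.4266555×0.23193856 + 0.09517225×0.49932288 = 0.146480
  M+8: 0.09517225×0.23193856 = 0.022074
Scale to base peak (0.353421) = 100: 36.36 : 100.00 : 98.90 : 41.45 : 6.25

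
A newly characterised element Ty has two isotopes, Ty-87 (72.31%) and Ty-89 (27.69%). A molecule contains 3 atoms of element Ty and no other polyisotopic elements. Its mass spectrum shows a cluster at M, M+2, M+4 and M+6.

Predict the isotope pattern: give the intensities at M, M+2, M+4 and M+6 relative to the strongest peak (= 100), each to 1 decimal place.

87.0 : 100.0 : 38.3 : 4.9

Each Ty atom is independently Ty-87 (p = 0.7231) or Ty-89 (q = 0.2769); the cluster is the binomial expansion (p + q)^3.
P(M) = 0.7231^3 = 0.378090
P(M+2) = 3 × 0.7231^2 × 0.2769^1 = 0.434351
P(M+4) = 3 × 0.7231^1 × 0.2769^2 = 0.166328
P(M+6) = 0.2769^3 = 0.021231
The M+2 peak is largest (0.434351); scaling to 100 gives 87.0 : 100.0 : 38.3 : 4.9.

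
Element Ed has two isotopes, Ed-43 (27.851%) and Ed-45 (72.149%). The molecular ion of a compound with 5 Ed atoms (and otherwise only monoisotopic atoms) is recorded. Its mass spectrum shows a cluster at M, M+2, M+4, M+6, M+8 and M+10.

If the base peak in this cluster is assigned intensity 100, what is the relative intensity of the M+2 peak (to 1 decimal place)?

Term probabilities: M 0.0017, M+2 0.0217, M+4 0.1125, M+6 0.2913, M+8 0.3773, M+10 0.1955. Base peak = M+8.
P(M+8) = C(5,4) × 0.27851^1 × 0.72149^4 = 5 × 0.27851 × 0.27097003 = 0.377339 (base)
P(M+2) = C(5,1) × 0.27851^4 × 0.72149^1 = 5 × 0.00601677 × 0.72149 = 0.021705
Relative intensity = 0.021705 / 0.377339 × 100 = 5.8

5.8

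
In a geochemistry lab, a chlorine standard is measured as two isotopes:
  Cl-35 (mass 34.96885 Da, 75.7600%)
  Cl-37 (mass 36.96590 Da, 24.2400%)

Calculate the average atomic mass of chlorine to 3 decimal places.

35.453 Da

Average mass = Σ (abundance × isotope mass) = 0.757600 × 34.96885 + 0.242400 × 36.96590
= 26.492401 + 8.960534 = 35.452935 Da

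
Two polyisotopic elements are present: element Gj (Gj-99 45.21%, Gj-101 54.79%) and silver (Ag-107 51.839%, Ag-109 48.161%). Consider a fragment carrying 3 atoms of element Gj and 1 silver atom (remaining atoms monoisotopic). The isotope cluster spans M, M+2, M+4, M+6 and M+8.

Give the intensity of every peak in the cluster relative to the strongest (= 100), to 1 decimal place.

12.8 : 58.6 : 100.0 : 75.5 : 21.2

Element Gj pattern (n=3): 0.09240671 : 0.33596309 : 0.40715368 : 0.16447652
Silver pattern (n=1): 0.51839 : 0.48161
Convolve the two distributions (both contribute in 2-u steps):
  M: 0.09240671×0.51839 = 0.047903
  M+2: 0.09240671×0.48161 + 0.33596309×0.51839 = 0.218664
  M+4: 0.33596309×0.48161 + 0.40715368×0.51839 = 0.372868
  M+6: 0.40715368×0.48161 + 0.16447652×0.51839 = 0.281352
  M+8: 0.16447652×0.48161 = 0.079214
Scale to base peak (0.372868) = 100: 12.8 : 58.6 : 100.0 : 75.5 : 21.2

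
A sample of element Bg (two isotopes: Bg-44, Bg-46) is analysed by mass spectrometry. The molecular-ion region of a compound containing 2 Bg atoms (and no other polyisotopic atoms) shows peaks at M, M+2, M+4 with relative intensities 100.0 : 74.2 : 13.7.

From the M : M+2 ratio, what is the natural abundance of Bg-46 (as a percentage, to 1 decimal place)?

27.1%

If p is the fraction of Bg that is Bg-44, then I(M+2)/I(M) = [C(2,1)·p^1·(1−p)] / p^2 = 2·(1−p)/p = 74.2/100.0 = 0.7420
(1−p)/p = 0.7420/2 = 0.3710  ⇒  p = 1/(1 + 0.3710) = 0.7294
Bg-44: 72.9%, Bg-46: 27.1%.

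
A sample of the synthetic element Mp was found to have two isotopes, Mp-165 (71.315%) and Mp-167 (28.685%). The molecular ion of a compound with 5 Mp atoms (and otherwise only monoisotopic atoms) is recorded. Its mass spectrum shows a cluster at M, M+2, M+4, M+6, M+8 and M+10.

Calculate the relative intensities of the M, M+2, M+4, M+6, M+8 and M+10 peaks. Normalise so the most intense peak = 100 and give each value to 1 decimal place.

49.7 : 100.0 : 80.4 : 32.4 : 6.5 : 0.5

Expanding (0.71315 + 0.28685)^5:
P(M) = 0.71315^5 = 0.184461
P(M+2) = 5 × 0.71315^4 × 0.28685^1 = 0.370978
P(M+4) = 10 × 0.71315^3 × 0.28685^2 = 0.298437
P(M+6) = 10 × 0.71315^2 × 0.28685^3 = 0.120040
P(M+8) = 5 × 0.71315^1 × 0.28685^4 = 0.024142
P(M+10) = 0.28685^5 = 0.001942
The M+2 peak is largest (0.370978); scaling to 100 gives 49.7 : 100.0 : 80.4 : 32.4 : 6.5 : 0.5.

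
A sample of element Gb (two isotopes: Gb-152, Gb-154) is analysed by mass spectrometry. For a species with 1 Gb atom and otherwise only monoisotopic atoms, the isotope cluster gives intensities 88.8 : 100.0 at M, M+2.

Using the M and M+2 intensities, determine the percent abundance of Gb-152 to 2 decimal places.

47.03%

Let p = fractional abundance of Gb-152. I(M+2)/I(M) = [C(1,1)·p^0·(1−p)] / p^1 = 1·(1−p)/p = 100.0/88.8 = 1.1261
(1−p)/p = 1.1261/1 = 1.1261  ⇒  p = 1/(1 + 1.1261) = 0.4703
Gb-152: 47.03%, Gb-154: 52.97%.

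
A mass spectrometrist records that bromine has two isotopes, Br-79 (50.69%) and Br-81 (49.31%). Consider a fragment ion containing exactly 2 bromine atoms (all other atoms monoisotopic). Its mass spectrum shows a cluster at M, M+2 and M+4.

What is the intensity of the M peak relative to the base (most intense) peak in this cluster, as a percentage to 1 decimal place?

51.4%

Term probabilities: M 0.2569, M+2 0.4999, M+4 0.2431. Base peak = M+2.
P(M+2) = C(2,1) × 0.5069^1 × 0.4931^1 = 2 × 0.5069 × 0.4931 = 0.499905 (base)
P(M) = C(2,0) × 0.5069^2 × 0.4931^0 = 1 × 0.25694761 × 1.0000 = 0.256948
Relative intensity = 0.256948 / 0.499905 × 100 = 51.4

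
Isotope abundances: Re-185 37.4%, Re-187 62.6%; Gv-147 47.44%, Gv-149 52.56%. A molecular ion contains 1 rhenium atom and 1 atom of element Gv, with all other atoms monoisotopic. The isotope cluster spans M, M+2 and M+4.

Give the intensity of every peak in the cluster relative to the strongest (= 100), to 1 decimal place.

35.9 : 100.0 : 66.7

Rhenium pattern (n=1): 0.3740 : 0.6260
Element Gv pattern (n=1): 0.4744 : 0.5256
Convolve the two distributions (both contribute in 2-u steps):
  M: 0.3740×0.4744 = 0.177426
  M+2: 0.3740×0.5256 + 0.6260×0.4744 = 0.493549
  M+4: 0.6260×0.5256 = 0.329026
Scale to base peak (0.493549) = 100: 35.9 : 100.0 : 66.7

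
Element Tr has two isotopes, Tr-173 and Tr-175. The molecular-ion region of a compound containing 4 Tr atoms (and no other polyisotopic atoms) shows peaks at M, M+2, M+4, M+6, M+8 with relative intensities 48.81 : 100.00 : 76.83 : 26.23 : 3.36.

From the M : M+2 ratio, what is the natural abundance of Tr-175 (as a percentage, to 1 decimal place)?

33.9%

Write p for the Tr-173 fraction. I(M+2)/I(M) = [C(4,1)·p^3·(1−p)] / p^4 = 4·(1−p)/p = 100.00/48.81 = 2.0488
(1−p)/p = 2.0488/4 = 0.5122  ⇒  p = 1/(1 + 0.5122) = 0.6613
Tr-173: 66.1%, Tr-175: 33.9%.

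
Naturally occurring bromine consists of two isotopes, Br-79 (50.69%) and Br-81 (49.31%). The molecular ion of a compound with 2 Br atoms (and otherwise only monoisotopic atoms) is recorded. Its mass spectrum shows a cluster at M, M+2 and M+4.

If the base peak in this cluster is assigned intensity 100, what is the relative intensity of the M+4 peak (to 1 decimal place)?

48.6

(0.5069 + 0.4931)^2 gives M 0.2569, M+2 0.4999, M+4 0.2431; the largest is M+2.
P(M+2) = C(2,1) × 0.5069^1 × 0.4931^1 = 2 × 0.5069 × 0.4931 = 0.499905 (base)
P(M+4) = C(2,2) × 0.5069^0 × 0.4931^2 = 1 × 1.0000 × 0.24314761 = 0.243148
Relative intensity = 0.243148 / 0.499905 × 100 = 48.6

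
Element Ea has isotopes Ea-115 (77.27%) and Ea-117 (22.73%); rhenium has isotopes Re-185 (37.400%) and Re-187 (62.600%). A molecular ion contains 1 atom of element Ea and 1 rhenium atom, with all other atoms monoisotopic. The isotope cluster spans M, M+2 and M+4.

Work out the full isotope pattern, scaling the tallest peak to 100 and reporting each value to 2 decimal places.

Element Ea pattern (n=1): 0.7727 : 0.2273
Rhenium pattern (n=1): 0.3740 : 0.6260
Convolve the two distributions (both contribute in 2-u steps):
  M: 0.7727×0.3740 = 0.288990
  M+2: 0.7727×0.6260 + 0.2273×0.3740 = 0.568720
  M+4: 0.2273×0.6260 = 0.142290
Scale to base peak (0.568720) = 100: 50.81 : 100.00 : 25.02

50.81 : 100.00 : 25.02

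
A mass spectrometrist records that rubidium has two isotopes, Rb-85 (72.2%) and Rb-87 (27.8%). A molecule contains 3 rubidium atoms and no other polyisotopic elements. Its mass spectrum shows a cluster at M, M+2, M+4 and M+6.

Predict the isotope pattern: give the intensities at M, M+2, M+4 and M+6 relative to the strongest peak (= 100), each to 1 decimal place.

Expanding (0.722 + 0.278)^3:
P(M) = 0.722^3 = 0.376367
P(M+2) = 3 × 0.722^2 × 0.278^1 = 0.434751
P(M+4) = 3 × 0.722^1 × 0.278^2 = 0.167397
P(M+6) = 0.278^3 = 0.021485
The M+2 peak is largest (0.434751); scaling to 100 gives 86.6 : 100.0 : 38.5 : 4.9.

86.6 : 100.0 : 38.5 : 4.9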